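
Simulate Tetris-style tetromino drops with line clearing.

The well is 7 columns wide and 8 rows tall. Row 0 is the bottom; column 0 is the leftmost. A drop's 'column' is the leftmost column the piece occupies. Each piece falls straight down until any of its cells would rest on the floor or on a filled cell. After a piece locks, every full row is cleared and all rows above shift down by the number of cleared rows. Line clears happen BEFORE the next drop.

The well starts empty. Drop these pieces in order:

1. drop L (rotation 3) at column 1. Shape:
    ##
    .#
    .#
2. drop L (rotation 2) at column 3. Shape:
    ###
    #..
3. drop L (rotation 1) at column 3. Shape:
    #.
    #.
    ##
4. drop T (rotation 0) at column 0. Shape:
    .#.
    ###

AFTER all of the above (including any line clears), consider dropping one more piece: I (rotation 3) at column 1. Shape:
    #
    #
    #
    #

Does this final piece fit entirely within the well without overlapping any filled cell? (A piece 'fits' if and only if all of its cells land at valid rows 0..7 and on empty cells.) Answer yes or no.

Answer: no

Derivation:
Drop 1: L rot3 at col 1 lands with bottom-row=0; cleared 0 line(s) (total 0); column heights now [0 3 3 0 0 0 0], max=3
Drop 2: L rot2 at col 3 lands with bottom-row=0; cleared 0 line(s) (total 0); column heights now [0 3 3 2 2 2 0], max=3
Drop 3: L rot1 at col 3 lands with bottom-row=2; cleared 0 line(s) (total 0); column heights now [0 3 3 5 3 2 0], max=5
Drop 4: T rot0 at col 0 lands with bottom-row=3; cleared 0 line(s) (total 0); column heights now [4 5 4 5 3 2 0], max=5
Test piece I rot3 at col 1 (width 1): heights before test = [4 5 4 5 3 2 0]; fits = False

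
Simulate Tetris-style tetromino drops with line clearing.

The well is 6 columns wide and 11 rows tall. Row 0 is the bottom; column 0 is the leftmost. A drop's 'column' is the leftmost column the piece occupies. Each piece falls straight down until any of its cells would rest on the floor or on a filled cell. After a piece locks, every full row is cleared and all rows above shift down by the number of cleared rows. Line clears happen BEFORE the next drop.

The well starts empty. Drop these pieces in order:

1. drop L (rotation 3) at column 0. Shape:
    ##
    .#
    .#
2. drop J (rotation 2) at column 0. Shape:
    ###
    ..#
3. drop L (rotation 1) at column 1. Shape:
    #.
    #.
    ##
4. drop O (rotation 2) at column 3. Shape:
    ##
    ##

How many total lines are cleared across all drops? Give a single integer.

Answer: 0

Derivation:
Drop 1: L rot3 at col 0 lands with bottom-row=0; cleared 0 line(s) (total 0); column heights now [3 3 0 0 0 0], max=3
Drop 2: J rot2 at col 0 lands with bottom-row=2; cleared 0 line(s) (total 0); column heights now [4 4 4 0 0 0], max=4
Drop 3: L rot1 at col 1 lands with bottom-row=4; cleared 0 line(s) (total 0); column heights now [4 7 5 0 0 0], max=7
Drop 4: O rot2 at col 3 lands with bottom-row=0; cleared 0 line(s) (total 0); column heights now [4 7 5 2 2 0], max=7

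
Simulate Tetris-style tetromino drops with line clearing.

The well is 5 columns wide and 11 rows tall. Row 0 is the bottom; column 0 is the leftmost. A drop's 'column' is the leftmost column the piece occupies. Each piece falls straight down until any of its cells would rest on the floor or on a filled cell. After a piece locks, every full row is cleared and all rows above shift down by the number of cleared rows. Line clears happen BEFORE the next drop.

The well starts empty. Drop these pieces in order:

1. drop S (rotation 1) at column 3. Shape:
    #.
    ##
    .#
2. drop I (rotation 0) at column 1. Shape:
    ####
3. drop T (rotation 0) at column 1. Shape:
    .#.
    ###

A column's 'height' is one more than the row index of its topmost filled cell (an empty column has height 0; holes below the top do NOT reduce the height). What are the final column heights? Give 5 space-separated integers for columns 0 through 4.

Drop 1: S rot1 at col 3 lands with bottom-row=0; cleared 0 line(s) (total 0); column heights now [0 0 0 3 2], max=3
Drop 2: I rot0 at col 1 lands with bottom-row=3; cleared 0 line(s) (total 0); column heights now [0 4 4 4 4], max=4
Drop 3: T rot0 at col 1 lands with bottom-row=4; cleared 0 line(s) (total 0); column heights now [0 5 6 5 4], max=6

Answer: 0 5 6 5 4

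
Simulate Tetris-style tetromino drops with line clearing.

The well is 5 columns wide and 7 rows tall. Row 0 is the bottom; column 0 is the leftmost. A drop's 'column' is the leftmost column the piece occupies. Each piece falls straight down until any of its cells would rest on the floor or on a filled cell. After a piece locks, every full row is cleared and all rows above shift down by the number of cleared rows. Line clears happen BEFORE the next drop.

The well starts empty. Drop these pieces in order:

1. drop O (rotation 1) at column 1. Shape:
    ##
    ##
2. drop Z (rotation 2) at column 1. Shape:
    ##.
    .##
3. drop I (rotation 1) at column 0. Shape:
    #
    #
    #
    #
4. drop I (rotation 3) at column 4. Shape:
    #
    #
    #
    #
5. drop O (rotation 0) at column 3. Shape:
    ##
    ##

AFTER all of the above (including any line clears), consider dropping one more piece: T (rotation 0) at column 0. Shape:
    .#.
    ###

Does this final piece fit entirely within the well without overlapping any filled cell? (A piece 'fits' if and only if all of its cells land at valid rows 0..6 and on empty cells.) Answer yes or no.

Drop 1: O rot1 at col 1 lands with bottom-row=0; cleared 0 line(s) (total 0); column heights now [0 2 2 0 0], max=2
Drop 2: Z rot2 at col 1 lands with bottom-row=2; cleared 0 line(s) (total 0); column heights now [0 4 4 3 0], max=4
Drop 3: I rot1 at col 0 lands with bottom-row=0; cleared 0 line(s) (total 0); column heights now [4 4 4 3 0], max=4
Drop 4: I rot3 at col 4 lands with bottom-row=0; cleared 0 line(s) (total 0); column heights now [4 4 4 3 4], max=4
Drop 5: O rot0 at col 3 lands with bottom-row=4; cleared 0 line(s) (total 0); column heights now [4 4 4 6 6], max=6
Test piece T rot0 at col 0 (width 3): heights before test = [4 4 4 6 6]; fits = True

Answer: yes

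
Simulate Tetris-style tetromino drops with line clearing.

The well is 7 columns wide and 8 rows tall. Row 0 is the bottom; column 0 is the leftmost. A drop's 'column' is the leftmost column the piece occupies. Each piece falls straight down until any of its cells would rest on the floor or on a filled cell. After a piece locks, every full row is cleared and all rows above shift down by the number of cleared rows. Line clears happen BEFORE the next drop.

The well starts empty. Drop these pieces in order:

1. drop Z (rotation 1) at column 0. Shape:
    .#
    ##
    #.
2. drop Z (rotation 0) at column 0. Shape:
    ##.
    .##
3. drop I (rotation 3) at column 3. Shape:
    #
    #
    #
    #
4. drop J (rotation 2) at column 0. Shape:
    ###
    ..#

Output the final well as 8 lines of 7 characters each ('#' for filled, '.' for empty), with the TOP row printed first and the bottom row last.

Answer: .......
.......
###....
###....
.###...
.#.#...
##.#...
#..#...

Derivation:
Drop 1: Z rot1 at col 0 lands with bottom-row=0; cleared 0 line(s) (total 0); column heights now [2 3 0 0 0 0 0], max=3
Drop 2: Z rot0 at col 0 lands with bottom-row=3; cleared 0 line(s) (total 0); column heights now [5 5 4 0 0 0 0], max=5
Drop 3: I rot3 at col 3 lands with bottom-row=0; cleared 0 line(s) (total 0); column heights now [5 5 4 4 0 0 0], max=5
Drop 4: J rot2 at col 0 lands with bottom-row=4; cleared 0 line(s) (total 0); column heights now [6 6 6 4 0 0 0], max=6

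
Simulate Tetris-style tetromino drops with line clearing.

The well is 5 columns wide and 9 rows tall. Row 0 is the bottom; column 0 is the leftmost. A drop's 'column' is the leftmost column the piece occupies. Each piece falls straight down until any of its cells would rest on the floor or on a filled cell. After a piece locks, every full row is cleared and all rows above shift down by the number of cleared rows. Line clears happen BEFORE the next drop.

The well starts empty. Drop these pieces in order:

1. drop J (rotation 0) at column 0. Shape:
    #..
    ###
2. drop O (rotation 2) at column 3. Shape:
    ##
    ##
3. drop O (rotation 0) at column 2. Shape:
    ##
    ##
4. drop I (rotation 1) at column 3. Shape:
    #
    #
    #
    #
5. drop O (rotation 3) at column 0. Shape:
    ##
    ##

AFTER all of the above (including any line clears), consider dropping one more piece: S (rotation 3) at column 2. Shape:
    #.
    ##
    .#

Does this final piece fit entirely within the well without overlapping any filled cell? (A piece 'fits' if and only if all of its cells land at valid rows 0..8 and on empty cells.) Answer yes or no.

Answer: no

Derivation:
Drop 1: J rot0 at col 0 lands with bottom-row=0; cleared 0 line(s) (total 0); column heights now [2 1 1 0 0], max=2
Drop 2: O rot2 at col 3 lands with bottom-row=0; cleared 1 line(s) (total 1); column heights now [1 0 0 1 1], max=1
Drop 3: O rot0 at col 2 lands with bottom-row=1; cleared 0 line(s) (total 1); column heights now [1 0 3 3 1], max=3
Drop 4: I rot1 at col 3 lands with bottom-row=3; cleared 0 line(s) (total 1); column heights now [1 0 3 7 1], max=7
Drop 5: O rot3 at col 0 lands with bottom-row=1; cleared 0 line(s) (total 1); column heights now [3 3 3 7 1], max=7
Test piece S rot3 at col 2 (width 2): heights before test = [3 3 3 7 1]; fits = False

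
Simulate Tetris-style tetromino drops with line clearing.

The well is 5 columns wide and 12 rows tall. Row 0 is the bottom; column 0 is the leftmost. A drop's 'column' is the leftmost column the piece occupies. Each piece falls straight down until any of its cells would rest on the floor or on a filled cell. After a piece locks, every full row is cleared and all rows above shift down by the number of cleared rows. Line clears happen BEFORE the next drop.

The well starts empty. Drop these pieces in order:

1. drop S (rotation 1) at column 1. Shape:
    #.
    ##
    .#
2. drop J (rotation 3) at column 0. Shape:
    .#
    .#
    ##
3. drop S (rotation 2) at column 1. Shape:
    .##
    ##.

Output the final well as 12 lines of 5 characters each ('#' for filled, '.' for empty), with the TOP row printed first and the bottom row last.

Answer: .....
.....
.....
.....
..##.
.##..
.#...
.#...
##...
.#...
.##..
..#..

Derivation:
Drop 1: S rot1 at col 1 lands with bottom-row=0; cleared 0 line(s) (total 0); column heights now [0 3 2 0 0], max=3
Drop 2: J rot3 at col 0 lands with bottom-row=3; cleared 0 line(s) (total 0); column heights now [4 6 2 0 0], max=6
Drop 3: S rot2 at col 1 lands with bottom-row=6; cleared 0 line(s) (total 0); column heights now [4 7 8 8 0], max=8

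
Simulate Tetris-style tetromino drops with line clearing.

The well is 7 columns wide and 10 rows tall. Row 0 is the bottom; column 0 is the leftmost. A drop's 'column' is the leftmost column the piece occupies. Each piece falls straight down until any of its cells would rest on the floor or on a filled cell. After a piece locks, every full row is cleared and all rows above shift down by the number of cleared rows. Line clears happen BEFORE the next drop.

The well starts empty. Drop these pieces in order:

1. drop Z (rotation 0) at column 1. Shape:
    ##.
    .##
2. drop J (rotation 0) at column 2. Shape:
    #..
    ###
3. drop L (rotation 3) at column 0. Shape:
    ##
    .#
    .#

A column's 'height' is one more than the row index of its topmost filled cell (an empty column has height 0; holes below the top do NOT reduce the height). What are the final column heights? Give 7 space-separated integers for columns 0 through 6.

Answer: 5 5 4 3 3 0 0

Derivation:
Drop 1: Z rot0 at col 1 lands with bottom-row=0; cleared 0 line(s) (total 0); column heights now [0 2 2 1 0 0 0], max=2
Drop 2: J rot0 at col 2 lands with bottom-row=2; cleared 0 line(s) (total 0); column heights now [0 2 4 3 3 0 0], max=4
Drop 3: L rot3 at col 0 lands with bottom-row=2; cleared 0 line(s) (total 0); column heights now [5 5 4 3 3 0 0], max=5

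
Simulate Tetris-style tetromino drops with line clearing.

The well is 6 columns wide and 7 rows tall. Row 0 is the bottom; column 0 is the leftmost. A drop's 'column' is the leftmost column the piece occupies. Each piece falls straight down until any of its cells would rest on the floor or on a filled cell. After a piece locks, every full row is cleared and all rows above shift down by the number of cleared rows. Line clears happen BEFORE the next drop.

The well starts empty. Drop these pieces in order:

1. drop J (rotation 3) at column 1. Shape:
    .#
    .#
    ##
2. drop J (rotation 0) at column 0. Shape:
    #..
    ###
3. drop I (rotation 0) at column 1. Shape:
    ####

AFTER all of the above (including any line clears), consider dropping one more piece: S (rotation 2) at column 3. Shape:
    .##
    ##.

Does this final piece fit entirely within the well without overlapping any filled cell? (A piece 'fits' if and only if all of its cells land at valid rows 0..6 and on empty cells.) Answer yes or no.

Drop 1: J rot3 at col 1 lands with bottom-row=0; cleared 0 line(s) (total 0); column heights now [0 1 3 0 0 0], max=3
Drop 2: J rot0 at col 0 lands with bottom-row=3; cleared 0 line(s) (total 0); column heights now [5 4 4 0 0 0], max=5
Drop 3: I rot0 at col 1 lands with bottom-row=4; cleared 0 line(s) (total 0); column heights now [5 5 5 5 5 0], max=5
Test piece S rot2 at col 3 (width 3): heights before test = [5 5 5 5 5 0]; fits = True

Answer: yes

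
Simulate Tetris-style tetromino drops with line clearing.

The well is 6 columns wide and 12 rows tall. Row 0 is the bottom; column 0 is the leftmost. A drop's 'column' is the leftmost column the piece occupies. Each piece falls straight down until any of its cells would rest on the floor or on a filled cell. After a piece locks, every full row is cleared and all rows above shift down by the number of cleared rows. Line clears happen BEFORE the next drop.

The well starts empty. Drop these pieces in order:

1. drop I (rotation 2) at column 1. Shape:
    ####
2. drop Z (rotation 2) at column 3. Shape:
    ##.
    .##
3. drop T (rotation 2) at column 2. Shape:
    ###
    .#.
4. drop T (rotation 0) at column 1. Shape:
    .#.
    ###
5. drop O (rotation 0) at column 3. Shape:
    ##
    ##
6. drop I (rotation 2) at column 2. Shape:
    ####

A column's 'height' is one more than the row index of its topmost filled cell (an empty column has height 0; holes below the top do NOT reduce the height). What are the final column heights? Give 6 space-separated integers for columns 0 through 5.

Drop 1: I rot2 at col 1 lands with bottom-row=0; cleared 0 line(s) (total 0); column heights now [0 1 1 1 1 0], max=1
Drop 2: Z rot2 at col 3 lands with bottom-row=1; cleared 0 line(s) (total 0); column heights now [0 1 1 3 3 2], max=3
Drop 3: T rot2 at col 2 lands with bottom-row=3; cleared 0 line(s) (total 0); column heights now [0 1 5 5 5 2], max=5
Drop 4: T rot0 at col 1 lands with bottom-row=5; cleared 0 line(s) (total 0); column heights now [0 6 7 6 5 2], max=7
Drop 5: O rot0 at col 3 lands with bottom-row=6; cleared 0 line(s) (total 0); column heights now [0 6 7 8 8 2], max=8
Drop 6: I rot2 at col 2 lands with bottom-row=8; cleared 0 line(s) (total 0); column heights now [0 6 9 9 9 9], max=9

Answer: 0 6 9 9 9 9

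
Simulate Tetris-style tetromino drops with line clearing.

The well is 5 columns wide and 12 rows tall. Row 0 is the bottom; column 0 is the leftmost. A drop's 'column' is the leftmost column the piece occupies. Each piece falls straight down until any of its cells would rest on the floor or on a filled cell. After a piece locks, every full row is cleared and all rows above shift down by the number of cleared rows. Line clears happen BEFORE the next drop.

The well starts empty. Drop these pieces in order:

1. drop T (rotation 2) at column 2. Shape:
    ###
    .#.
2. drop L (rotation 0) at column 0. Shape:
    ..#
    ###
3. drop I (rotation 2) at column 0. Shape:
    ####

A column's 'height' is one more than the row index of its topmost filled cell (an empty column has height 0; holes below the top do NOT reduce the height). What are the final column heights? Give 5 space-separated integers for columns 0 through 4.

Answer: 5 5 5 5 2

Derivation:
Drop 1: T rot2 at col 2 lands with bottom-row=0; cleared 0 line(s) (total 0); column heights now [0 0 2 2 2], max=2
Drop 2: L rot0 at col 0 lands with bottom-row=2; cleared 0 line(s) (total 0); column heights now [3 3 4 2 2], max=4
Drop 3: I rot2 at col 0 lands with bottom-row=4; cleared 0 line(s) (total 0); column heights now [5 5 5 5 2], max=5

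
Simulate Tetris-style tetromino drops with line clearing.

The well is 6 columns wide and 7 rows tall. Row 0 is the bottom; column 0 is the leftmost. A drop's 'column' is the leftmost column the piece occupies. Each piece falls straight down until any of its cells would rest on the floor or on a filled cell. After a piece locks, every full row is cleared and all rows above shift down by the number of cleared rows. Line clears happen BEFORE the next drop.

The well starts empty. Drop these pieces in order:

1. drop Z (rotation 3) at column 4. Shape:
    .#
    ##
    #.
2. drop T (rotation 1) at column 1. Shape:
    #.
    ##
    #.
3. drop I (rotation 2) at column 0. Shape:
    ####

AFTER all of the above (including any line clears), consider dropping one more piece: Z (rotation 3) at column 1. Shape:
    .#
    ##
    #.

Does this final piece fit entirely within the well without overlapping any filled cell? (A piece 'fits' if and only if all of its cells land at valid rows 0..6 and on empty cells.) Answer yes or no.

Drop 1: Z rot3 at col 4 lands with bottom-row=0; cleared 0 line(s) (total 0); column heights now [0 0 0 0 2 3], max=3
Drop 2: T rot1 at col 1 lands with bottom-row=0; cleared 0 line(s) (total 0); column heights now [0 3 2 0 2 3], max=3
Drop 3: I rot2 at col 0 lands with bottom-row=3; cleared 0 line(s) (total 0); column heights now [4 4 4 4 2 3], max=4
Test piece Z rot3 at col 1 (width 2): heights before test = [4 4 4 4 2 3]; fits = True

Answer: yes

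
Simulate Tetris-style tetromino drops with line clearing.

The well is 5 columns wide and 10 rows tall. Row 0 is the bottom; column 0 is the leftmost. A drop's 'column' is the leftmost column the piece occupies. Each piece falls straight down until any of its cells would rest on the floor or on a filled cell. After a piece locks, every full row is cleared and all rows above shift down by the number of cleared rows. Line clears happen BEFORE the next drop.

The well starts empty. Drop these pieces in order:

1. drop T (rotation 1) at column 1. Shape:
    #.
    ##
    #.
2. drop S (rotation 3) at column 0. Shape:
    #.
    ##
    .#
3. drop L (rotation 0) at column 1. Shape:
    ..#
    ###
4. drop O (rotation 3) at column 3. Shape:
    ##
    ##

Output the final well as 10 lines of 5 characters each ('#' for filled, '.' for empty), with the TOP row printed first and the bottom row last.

Answer: .....
...##
...##
...#.
####.
##...
.#...
.#...
.##..
.#...

Derivation:
Drop 1: T rot1 at col 1 lands with bottom-row=0; cleared 0 line(s) (total 0); column heights now [0 3 2 0 0], max=3
Drop 2: S rot3 at col 0 lands with bottom-row=3; cleared 0 line(s) (total 0); column heights now [6 5 2 0 0], max=6
Drop 3: L rot0 at col 1 lands with bottom-row=5; cleared 0 line(s) (total 0); column heights now [6 6 6 7 0], max=7
Drop 4: O rot3 at col 3 lands with bottom-row=7; cleared 0 line(s) (total 0); column heights now [6 6 6 9 9], max=9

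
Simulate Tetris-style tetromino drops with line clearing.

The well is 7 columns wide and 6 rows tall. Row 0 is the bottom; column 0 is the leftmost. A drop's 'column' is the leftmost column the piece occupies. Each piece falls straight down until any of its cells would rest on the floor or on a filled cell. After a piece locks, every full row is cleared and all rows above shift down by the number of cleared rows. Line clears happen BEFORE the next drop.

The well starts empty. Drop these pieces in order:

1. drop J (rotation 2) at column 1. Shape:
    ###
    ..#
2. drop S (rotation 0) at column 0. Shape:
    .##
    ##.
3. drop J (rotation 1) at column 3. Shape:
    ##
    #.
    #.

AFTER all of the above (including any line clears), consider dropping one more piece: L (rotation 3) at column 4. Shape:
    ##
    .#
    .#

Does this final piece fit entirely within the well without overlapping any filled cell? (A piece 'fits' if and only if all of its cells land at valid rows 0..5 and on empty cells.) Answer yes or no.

Answer: yes

Derivation:
Drop 1: J rot2 at col 1 lands with bottom-row=0; cleared 0 line(s) (total 0); column heights now [0 2 2 2 0 0 0], max=2
Drop 2: S rot0 at col 0 lands with bottom-row=2; cleared 0 line(s) (total 0); column heights now [3 4 4 2 0 0 0], max=4
Drop 3: J rot1 at col 3 lands with bottom-row=2; cleared 0 line(s) (total 0); column heights now [3 4 4 5 5 0 0], max=5
Test piece L rot3 at col 4 (width 2): heights before test = [3 4 4 5 5 0 0]; fits = True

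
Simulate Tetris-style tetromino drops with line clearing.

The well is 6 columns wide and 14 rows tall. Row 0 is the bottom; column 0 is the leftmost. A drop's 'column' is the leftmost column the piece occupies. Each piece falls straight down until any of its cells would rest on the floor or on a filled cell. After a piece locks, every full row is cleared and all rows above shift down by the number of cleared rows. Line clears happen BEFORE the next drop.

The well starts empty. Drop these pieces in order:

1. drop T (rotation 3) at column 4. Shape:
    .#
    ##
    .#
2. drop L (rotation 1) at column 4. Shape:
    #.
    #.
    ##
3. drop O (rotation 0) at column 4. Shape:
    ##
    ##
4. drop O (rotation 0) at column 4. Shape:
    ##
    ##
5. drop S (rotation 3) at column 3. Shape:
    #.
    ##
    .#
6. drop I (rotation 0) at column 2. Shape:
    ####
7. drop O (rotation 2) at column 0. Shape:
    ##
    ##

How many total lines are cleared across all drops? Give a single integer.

Answer: 0

Derivation:
Drop 1: T rot3 at col 4 lands with bottom-row=0; cleared 0 line(s) (total 0); column heights now [0 0 0 0 2 3], max=3
Drop 2: L rot1 at col 4 lands with bottom-row=3; cleared 0 line(s) (total 0); column heights now [0 0 0 0 6 4], max=6
Drop 3: O rot0 at col 4 lands with bottom-row=6; cleared 0 line(s) (total 0); column heights now [0 0 0 0 8 8], max=8
Drop 4: O rot0 at col 4 lands with bottom-row=8; cleared 0 line(s) (total 0); column heights now [0 0 0 0 10 10], max=10
Drop 5: S rot3 at col 3 lands with bottom-row=10; cleared 0 line(s) (total 0); column heights now [0 0 0 13 12 10], max=13
Drop 6: I rot0 at col 2 lands with bottom-row=13; cleared 0 line(s) (total 0); column heights now [0 0 14 14 14 14], max=14
Drop 7: O rot2 at col 0 lands with bottom-row=0; cleared 0 line(s) (total 0); column heights now [2 2 14 14 14 14], max=14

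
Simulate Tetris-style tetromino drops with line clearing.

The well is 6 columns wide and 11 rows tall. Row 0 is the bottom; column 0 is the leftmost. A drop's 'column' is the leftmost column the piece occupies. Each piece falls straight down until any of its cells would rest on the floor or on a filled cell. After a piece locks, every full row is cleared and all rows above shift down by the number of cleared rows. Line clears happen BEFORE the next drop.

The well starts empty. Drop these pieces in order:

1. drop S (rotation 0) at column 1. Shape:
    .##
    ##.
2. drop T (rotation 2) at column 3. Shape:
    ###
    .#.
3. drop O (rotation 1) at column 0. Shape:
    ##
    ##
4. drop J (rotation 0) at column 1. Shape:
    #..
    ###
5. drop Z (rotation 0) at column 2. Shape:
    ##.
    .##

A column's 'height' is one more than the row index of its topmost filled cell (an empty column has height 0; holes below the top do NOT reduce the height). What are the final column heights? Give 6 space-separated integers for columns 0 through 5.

Answer: 3 5 6 6 5 3

Derivation:
Drop 1: S rot0 at col 1 lands with bottom-row=0; cleared 0 line(s) (total 0); column heights now [0 1 2 2 0 0], max=2
Drop 2: T rot2 at col 3 lands with bottom-row=1; cleared 0 line(s) (total 0); column heights now [0 1 2 3 3 3], max=3
Drop 3: O rot1 at col 0 lands with bottom-row=1; cleared 0 line(s) (total 0); column heights now [3 3 2 3 3 3], max=3
Drop 4: J rot0 at col 1 lands with bottom-row=3; cleared 0 line(s) (total 0); column heights now [3 5 4 4 3 3], max=5
Drop 5: Z rot0 at col 2 lands with bottom-row=4; cleared 0 line(s) (total 0); column heights now [3 5 6 6 5 3], max=6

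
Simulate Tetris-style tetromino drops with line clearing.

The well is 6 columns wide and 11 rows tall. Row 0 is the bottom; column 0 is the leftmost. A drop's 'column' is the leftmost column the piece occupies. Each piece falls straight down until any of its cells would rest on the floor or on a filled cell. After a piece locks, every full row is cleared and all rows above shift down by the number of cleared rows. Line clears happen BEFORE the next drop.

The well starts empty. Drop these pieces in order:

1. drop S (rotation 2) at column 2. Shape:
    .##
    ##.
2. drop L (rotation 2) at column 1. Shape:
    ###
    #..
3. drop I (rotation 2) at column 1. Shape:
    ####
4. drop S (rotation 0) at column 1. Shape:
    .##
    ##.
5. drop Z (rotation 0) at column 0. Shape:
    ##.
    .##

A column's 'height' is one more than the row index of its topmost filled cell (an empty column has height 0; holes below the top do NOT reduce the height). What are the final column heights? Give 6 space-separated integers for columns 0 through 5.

Answer: 8 8 7 6 4 0

Derivation:
Drop 1: S rot2 at col 2 lands with bottom-row=0; cleared 0 line(s) (total 0); column heights now [0 0 1 2 2 0], max=2
Drop 2: L rot2 at col 1 lands with bottom-row=1; cleared 0 line(s) (total 0); column heights now [0 3 3 3 2 0], max=3
Drop 3: I rot2 at col 1 lands with bottom-row=3; cleared 0 line(s) (total 0); column heights now [0 4 4 4 4 0], max=4
Drop 4: S rot0 at col 1 lands with bottom-row=4; cleared 0 line(s) (total 0); column heights now [0 5 6 6 4 0], max=6
Drop 5: Z rot0 at col 0 lands with bottom-row=6; cleared 0 line(s) (total 0); column heights now [8 8 7 6 4 0], max=8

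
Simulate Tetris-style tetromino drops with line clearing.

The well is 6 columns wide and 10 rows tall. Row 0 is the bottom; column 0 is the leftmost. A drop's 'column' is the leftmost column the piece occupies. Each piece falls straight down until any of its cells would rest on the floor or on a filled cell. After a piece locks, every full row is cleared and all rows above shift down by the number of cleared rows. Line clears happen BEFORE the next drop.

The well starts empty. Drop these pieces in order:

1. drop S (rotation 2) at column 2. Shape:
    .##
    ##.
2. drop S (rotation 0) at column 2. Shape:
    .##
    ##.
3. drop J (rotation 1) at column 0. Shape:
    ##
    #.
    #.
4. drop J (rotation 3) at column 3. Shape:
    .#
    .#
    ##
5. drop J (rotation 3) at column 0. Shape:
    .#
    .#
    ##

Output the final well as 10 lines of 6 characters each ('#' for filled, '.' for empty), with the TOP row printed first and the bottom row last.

Answer: ......
......
......
....#.
.#..#.
.#.##.
##.##.
####..
#..##.
#.##..

Derivation:
Drop 1: S rot2 at col 2 lands with bottom-row=0; cleared 0 line(s) (total 0); column heights now [0 0 1 2 2 0], max=2
Drop 2: S rot0 at col 2 lands with bottom-row=2; cleared 0 line(s) (total 0); column heights now [0 0 3 4 4 0], max=4
Drop 3: J rot1 at col 0 lands with bottom-row=0; cleared 0 line(s) (total 0); column heights now [3 3 3 4 4 0], max=4
Drop 4: J rot3 at col 3 lands with bottom-row=4; cleared 0 line(s) (total 0); column heights now [3 3 3 5 7 0], max=7
Drop 5: J rot3 at col 0 lands with bottom-row=3; cleared 0 line(s) (total 0); column heights now [4 6 3 5 7 0], max=7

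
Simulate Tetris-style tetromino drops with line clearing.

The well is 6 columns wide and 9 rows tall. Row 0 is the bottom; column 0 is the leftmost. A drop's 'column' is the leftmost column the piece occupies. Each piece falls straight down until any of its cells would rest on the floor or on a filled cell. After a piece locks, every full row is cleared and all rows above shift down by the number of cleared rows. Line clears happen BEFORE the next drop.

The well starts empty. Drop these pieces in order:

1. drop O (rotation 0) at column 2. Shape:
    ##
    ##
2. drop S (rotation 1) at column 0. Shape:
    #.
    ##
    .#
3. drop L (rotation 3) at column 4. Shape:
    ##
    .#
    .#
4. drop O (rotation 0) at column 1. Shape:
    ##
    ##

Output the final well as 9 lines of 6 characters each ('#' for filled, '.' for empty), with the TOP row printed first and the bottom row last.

Answer: ......
......
......
......
......
.##...
###.##
####.#
.###.#

Derivation:
Drop 1: O rot0 at col 2 lands with bottom-row=0; cleared 0 line(s) (total 0); column heights now [0 0 2 2 0 0], max=2
Drop 2: S rot1 at col 0 lands with bottom-row=0; cleared 0 line(s) (total 0); column heights now [3 2 2 2 0 0], max=3
Drop 3: L rot3 at col 4 lands with bottom-row=0; cleared 0 line(s) (total 0); column heights now [3 2 2 2 3 3], max=3
Drop 4: O rot0 at col 1 lands with bottom-row=2; cleared 0 line(s) (total 0); column heights now [3 4 4 2 3 3], max=4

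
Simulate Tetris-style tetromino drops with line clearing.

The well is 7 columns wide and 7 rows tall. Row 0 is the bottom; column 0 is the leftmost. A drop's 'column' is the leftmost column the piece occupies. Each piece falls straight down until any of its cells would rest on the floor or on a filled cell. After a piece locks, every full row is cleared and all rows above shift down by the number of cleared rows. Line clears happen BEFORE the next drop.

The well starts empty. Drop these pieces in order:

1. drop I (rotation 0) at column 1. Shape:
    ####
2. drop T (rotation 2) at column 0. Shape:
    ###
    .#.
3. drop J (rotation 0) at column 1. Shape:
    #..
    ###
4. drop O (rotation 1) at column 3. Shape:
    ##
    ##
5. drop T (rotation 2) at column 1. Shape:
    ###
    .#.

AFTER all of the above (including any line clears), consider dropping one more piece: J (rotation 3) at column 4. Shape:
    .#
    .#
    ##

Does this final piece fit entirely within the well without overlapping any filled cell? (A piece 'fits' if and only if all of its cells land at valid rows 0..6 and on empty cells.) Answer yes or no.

Drop 1: I rot0 at col 1 lands with bottom-row=0; cleared 0 line(s) (total 0); column heights now [0 1 1 1 1 0 0], max=1
Drop 2: T rot2 at col 0 lands with bottom-row=1; cleared 0 line(s) (total 0); column heights now [3 3 3 1 1 0 0], max=3
Drop 3: J rot0 at col 1 lands with bottom-row=3; cleared 0 line(s) (total 0); column heights now [3 5 4 4 1 0 0], max=5
Drop 4: O rot1 at col 3 lands with bottom-row=4; cleared 0 line(s) (total 0); column heights now [3 5 4 6 6 0 0], max=6
Drop 5: T rot2 at col 1 lands with bottom-row=5; cleared 0 line(s) (total 0); column heights now [3 7 7 7 6 0 0], max=7
Test piece J rot3 at col 4 (width 2): heights before test = [3 7 7 7 6 0 0]; fits = False

Answer: no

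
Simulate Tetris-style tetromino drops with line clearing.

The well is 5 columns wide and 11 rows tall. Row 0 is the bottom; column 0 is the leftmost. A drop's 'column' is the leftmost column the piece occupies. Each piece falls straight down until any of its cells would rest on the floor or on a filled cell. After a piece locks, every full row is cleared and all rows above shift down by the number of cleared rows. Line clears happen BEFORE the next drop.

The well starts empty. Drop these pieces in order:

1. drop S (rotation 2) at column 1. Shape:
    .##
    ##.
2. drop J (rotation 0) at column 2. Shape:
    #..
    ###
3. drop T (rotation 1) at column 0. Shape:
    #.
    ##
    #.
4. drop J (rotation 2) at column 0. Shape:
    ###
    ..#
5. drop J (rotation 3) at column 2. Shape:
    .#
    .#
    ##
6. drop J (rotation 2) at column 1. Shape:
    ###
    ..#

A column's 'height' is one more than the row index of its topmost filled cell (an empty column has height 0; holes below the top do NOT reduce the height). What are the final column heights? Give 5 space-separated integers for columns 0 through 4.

Answer: 6 11 11 11 3

Derivation:
Drop 1: S rot2 at col 1 lands with bottom-row=0; cleared 0 line(s) (total 0); column heights now [0 1 2 2 0], max=2
Drop 2: J rot0 at col 2 lands with bottom-row=2; cleared 0 line(s) (total 0); column heights now [0 1 4 3 3], max=4
Drop 3: T rot1 at col 0 lands with bottom-row=0; cleared 0 line(s) (total 0); column heights now [3 2 4 3 3], max=4
Drop 4: J rot2 at col 0 lands with bottom-row=4; cleared 0 line(s) (total 0); column heights now [6 6 6 3 3], max=6
Drop 5: J rot3 at col 2 lands with bottom-row=6; cleared 0 line(s) (total 0); column heights now [6 6 7 9 3], max=9
Drop 6: J rot2 at col 1 lands with bottom-row=9; cleared 0 line(s) (total 0); column heights now [6 11 11 11 3], max=11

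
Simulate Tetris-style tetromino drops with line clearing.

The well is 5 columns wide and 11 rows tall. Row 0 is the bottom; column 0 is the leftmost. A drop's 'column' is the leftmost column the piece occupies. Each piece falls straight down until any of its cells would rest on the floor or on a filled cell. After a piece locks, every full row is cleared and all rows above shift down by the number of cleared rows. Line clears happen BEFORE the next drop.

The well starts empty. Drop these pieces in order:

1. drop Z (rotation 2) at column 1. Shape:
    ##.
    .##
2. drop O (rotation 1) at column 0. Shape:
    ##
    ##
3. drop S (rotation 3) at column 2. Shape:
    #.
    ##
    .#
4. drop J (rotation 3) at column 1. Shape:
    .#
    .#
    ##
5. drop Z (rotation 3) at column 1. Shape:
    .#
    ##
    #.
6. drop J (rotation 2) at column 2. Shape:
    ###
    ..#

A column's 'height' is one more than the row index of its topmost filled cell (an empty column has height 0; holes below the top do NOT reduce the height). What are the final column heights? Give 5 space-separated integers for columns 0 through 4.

Drop 1: Z rot2 at col 1 lands with bottom-row=0; cleared 0 line(s) (total 0); column heights now [0 2 2 1 0], max=2
Drop 2: O rot1 at col 0 lands with bottom-row=2; cleared 0 line(s) (total 0); column heights now [4 4 2 1 0], max=4
Drop 3: S rot3 at col 2 lands with bottom-row=1; cleared 0 line(s) (total 0); column heights now [4 4 4 3 0], max=4
Drop 4: J rot3 at col 1 lands with bottom-row=4; cleared 0 line(s) (total 0); column heights now [4 5 7 3 0], max=7
Drop 5: Z rot3 at col 1 lands with bottom-row=6; cleared 0 line(s) (total 0); column heights now [4 8 9 3 0], max=9
Drop 6: J rot2 at col 2 lands with bottom-row=8; cleared 0 line(s) (total 0); column heights now [4 8 10 10 10], max=10

Answer: 4 8 10 10 10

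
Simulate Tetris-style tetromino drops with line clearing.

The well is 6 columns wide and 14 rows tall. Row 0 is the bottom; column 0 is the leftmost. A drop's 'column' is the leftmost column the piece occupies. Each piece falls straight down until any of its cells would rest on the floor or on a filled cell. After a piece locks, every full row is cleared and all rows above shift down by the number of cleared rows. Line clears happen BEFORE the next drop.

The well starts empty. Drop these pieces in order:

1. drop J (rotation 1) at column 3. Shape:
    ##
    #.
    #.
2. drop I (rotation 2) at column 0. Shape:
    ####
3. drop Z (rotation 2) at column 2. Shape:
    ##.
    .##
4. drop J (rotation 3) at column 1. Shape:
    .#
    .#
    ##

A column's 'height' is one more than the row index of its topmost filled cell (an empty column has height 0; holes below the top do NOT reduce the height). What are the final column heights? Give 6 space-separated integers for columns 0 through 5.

Answer: 4 7 9 6 5 0

Derivation:
Drop 1: J rot1 at col 3 lands with bottom-row=0; cleared 0 line(s) (total 0); column heights now [0 0 0 3 3 0], max=3
Drop 2: I rot2 at col 0 lands with bottom-row=3; cleared 0 line(s) (total 0); column heights now [4 4 4 4 3 0], max=4
Drop 3: Z rot2 at col 2 lands with bottom-row=4; cleared 0 line(s) (total 0); column heights now [4 4 6 6 5 0], max=6
Drop 4: J rot3 at col 1 lands with bottom-row=6; cleared 0 line(s) (total 0); column heights now [4 7 9 6 5 0], max=9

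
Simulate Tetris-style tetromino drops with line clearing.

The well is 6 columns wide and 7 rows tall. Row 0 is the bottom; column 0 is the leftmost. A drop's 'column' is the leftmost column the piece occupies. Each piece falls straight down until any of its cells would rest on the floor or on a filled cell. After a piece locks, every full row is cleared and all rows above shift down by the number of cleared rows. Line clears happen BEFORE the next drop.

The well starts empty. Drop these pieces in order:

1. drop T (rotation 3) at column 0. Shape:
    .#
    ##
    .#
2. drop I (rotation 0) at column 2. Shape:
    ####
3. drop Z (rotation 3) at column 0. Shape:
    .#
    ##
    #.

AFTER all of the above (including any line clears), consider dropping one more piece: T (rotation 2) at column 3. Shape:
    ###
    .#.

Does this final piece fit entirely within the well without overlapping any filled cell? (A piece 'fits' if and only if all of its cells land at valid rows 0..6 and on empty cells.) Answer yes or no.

Drop 1: T rot3 at col 0 lands with bottom-row=0; cleared 0 line(s) (total 0); column heights now [2 3 0 0 0 0], max=3
Drop 2: I rot0 at col 2 lands with bottom-row=0; cleared 0 line(s) (total 0); column heights now [2 3 1 1 1 1], max=3
Drop 3: Z rot3 at col 0 lands with bottom-row=2; cleared 0 line(s) (total 0); column heights now [4 5 1 1 1 1], max=5
Test piece T rot2 at col 3 (width 3): heights before test = [4 5 1 1 1 1]; fits = True

Answer: yes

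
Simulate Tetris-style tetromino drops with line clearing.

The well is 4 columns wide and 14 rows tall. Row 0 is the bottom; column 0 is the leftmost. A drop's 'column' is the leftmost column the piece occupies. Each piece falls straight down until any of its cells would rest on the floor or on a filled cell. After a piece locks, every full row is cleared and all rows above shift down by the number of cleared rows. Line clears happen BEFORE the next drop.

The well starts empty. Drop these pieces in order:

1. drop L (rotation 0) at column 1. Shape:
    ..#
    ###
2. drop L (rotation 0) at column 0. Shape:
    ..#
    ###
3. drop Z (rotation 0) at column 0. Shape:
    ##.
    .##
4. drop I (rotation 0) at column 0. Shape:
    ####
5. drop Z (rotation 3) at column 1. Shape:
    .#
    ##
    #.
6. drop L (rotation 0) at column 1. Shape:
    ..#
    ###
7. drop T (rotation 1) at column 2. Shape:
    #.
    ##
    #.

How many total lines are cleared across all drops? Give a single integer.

Answer: 2

Derivation:
Drop 1: L rot0 at col 1 lands with bottom-row=0; cleared 0 line(s) (total 0); column heights now [0 1 1 2], max=2
Drop 2: L rot0 at col 0 lands with bottom-row=1; cleared 1 line(s) (total 1); column heights now [0 1 2 1], max=2
Drop 3: Z rot0 at col 0 lands with bottom-row=2; cleared 0 line(s) (total 1); column heights now [4 4 3 1], max=4
Drop 4: I rot0 at col 0 lands with bottom-row=4; cleared 1 line(s) (total 2); column heights now [4 4 3 1], max=4
Drop 5: Z rot3 at col 1 lands with bottom-row=4; cleared 0 line(s) (total 2); column heights now [4 6 7 1], max=7
Drop 6: L rot0 at col 1 lands with bottom-row=7; cleared 0 line(s) (total 2); column heights now [4 8 8 9], max=9
Drop 7: T rot1 at col 2 lands with bottom-row=8; cleared 0 line(s) (total 2); column heights now [4 8 11 10], max=11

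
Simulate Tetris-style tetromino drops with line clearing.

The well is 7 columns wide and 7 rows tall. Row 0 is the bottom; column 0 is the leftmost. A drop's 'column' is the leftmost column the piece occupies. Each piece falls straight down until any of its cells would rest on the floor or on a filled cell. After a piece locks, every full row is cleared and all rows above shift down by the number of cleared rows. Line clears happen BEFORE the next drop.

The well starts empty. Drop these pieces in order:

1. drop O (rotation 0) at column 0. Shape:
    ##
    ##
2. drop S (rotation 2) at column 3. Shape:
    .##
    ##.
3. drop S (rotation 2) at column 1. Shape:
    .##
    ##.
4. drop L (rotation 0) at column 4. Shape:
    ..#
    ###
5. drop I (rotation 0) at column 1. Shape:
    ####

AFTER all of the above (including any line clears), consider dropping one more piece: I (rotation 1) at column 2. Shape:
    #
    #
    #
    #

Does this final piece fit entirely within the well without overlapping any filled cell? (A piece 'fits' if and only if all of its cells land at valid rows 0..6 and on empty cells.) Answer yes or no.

Answer: no

Derivation:
Drop 1: O rot0 at col 0 lands with bottom-row=0; cleared 0 line(s) (total 0); column heights now [2 2 0 0 0 0 0], max=2
Drop 2: S rot2 at col 3 lands with bottom-row=0; cleared 0 line(s) (total 0); column heights now [2 2 0 1 2 2 0], max=2
Drop 3: S rot2 at col 1 lands with bottom-row=2; cleared 0 line(s) (total 0); column heights now [2 3 4 4 2 2 0], max=4
Drop 4: L rot0 at col 4 lands with bottom-row=2; cleared 0 line(s) (total 0); column heights now [2 3 4 4 3 3 4], max=4
Drop 5: I rot0 at col 1 lands with bottom-row=4; cleared 0 line(s) (total 0); column heights now [2 5 5 5 5 3 4], max=5
Test piece I rot1 at col 2 (width 1): heights before test = [2 5 5 5 5 3 4]; fits = False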